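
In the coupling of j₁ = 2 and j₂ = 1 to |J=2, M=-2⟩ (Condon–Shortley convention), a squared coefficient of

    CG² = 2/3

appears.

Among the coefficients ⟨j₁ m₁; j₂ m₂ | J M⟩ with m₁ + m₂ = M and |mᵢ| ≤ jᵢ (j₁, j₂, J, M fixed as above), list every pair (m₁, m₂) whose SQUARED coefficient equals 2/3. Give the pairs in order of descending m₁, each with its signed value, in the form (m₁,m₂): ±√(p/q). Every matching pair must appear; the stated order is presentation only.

(-2,0): −√(2/3)

Admissible pairs with m₁+m₂ = M = -2: (-2,0), (-1,-1)
  (m₁,m₂)=(-1,-1): CG² = 1/3, CG = +√(1/3)
  (m₁,m₂)=(-2,0): CG² = 2/3, CG = −√(2/3)   ← matches the target
Pairs with CG² = 2/3: (-2,0): −√(2/3)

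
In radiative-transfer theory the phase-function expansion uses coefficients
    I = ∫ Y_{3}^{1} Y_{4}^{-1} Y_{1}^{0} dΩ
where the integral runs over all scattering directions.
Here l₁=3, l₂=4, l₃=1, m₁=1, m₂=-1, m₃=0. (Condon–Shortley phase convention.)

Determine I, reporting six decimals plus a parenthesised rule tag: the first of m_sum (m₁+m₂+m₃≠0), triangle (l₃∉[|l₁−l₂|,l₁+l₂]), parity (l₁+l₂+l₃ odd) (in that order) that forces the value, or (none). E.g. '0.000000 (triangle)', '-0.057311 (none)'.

Checks pass: Σm=0; 8 even; l₃=1∈[1,7].
(2·3+1)(2·4+1)(2·1+1) = 189
Δ: 6! 0! 2! / 9! → 1/252
sum: t=3:−1/36 = -1/36
3j²(3 4 1; 0 0 0) = Δ·Π!·Σ² = 4/63  (sign +1)
sum: t=2:+1/48 = 1/48
3j²(3 4 1; 1 -1 0) = Δ·Π!·Σ² = 5/84  (sign -1)
combine: 4πI² = 189·4/63·5/84 = 5/7
take √, sign -1: I = -0.23841361
No selection rule forces the value: the integral is nonzero (none).

-0.238414 (none)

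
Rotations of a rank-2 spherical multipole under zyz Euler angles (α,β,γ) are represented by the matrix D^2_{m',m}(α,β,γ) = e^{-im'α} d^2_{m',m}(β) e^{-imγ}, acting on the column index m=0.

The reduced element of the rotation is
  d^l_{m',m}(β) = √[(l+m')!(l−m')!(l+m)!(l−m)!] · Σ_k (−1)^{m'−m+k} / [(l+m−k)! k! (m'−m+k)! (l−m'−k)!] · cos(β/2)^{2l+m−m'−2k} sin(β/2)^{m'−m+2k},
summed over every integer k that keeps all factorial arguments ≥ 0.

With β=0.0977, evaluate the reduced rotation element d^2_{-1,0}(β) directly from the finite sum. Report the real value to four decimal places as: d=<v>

d=0.1189

d^2_{-1,0}(β=0.0977) via the finite sum:
c=cos(0.097700/2)=0.998807, s=sin(0.097700/2)=0.048831; N=√[1·6·2·2]=4.898979
Admissible k: 1..2 (factorial args all ≥0)
  k=1: (−1)^0·4.8990/(2)·0.9988^3·0.0488^1 = +0.119182
  k=2: (−1)^1·4.8990/(2)·0.9988^1·0.0488^3 = -0.000285
d^2_{-1,0}(0.0977) = +0.119182 -0.000285 = +0.118898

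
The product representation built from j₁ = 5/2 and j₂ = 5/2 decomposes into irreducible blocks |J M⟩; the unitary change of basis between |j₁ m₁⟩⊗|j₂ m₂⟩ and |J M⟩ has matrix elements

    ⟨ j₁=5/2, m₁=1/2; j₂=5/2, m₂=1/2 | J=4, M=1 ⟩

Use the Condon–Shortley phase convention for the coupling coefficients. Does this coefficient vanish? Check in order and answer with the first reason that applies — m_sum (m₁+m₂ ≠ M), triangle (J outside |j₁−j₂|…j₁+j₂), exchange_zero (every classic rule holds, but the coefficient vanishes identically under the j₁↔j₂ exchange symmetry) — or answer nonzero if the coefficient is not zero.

exchange_zero

m-sum: m₁+m₂ = 1/2+1/2 = 1, M = 1  ✓
triangle: |j₁−j₂| = 0 ≤ J = 4 ≤ j₁+j₂ = 5  ✓
exchange: j₁=j₂ and m₁=m₂, and (−1)^(j₁+j₂−J) = (−1)^1 = −1 forces ⟨j₁m₁;j₂m₂|JM⟩ = −⟨j₂m₂;j₁m₁|JM⟩ = −⟨j₁m₁;j₂m₂|JM⟩ ⇒ the coefficient vanishes identically
Racah sum check: Σ_k collapses to 0 ⇒ CG = 0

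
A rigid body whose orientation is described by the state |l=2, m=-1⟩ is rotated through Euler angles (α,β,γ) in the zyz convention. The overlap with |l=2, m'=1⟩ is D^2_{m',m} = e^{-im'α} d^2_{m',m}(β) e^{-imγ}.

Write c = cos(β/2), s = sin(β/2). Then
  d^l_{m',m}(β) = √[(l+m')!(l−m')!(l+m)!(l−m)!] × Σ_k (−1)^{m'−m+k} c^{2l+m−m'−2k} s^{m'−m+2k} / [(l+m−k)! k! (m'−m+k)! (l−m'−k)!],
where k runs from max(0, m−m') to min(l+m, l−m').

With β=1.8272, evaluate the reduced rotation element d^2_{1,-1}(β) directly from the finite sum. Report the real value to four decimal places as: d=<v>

d^2_{1,-1}(β=1.8272) via the finite sum:
Half-angle: c=0.610900, s=0.791708. N=√(6·1·1·6)=6.000000
k: max(0,(-1)−(1))=0 … min(2+(-1),2−(1))=1
  k=0: (−1)^2·6.0000/(2)·0.6109^2·0.7917^2 = +0.701764
  k=1: (−1)^3·6.0000/(6)·0.6109^0·0.7917^4 = -0.392880
d^2_{1,-1}(1.8272) = +0.701764 -0.392880 = +0.308884

d=0.3089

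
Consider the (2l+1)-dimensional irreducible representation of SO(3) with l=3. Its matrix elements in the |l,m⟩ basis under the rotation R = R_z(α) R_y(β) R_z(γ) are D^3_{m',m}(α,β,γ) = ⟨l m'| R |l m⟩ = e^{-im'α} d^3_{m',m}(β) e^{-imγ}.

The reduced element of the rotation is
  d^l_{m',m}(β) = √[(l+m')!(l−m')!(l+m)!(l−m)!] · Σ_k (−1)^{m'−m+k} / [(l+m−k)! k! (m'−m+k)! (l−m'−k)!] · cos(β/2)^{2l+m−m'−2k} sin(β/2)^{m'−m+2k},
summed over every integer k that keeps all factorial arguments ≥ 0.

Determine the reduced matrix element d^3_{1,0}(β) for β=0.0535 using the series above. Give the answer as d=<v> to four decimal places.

d=-0.0923

d^3_{1,0}(β=0.0535) via the finite sum:
With c≡cos(β/2)=0.999642 and s≡sin(β/2)=0.026747, N=[24·2·6·6]^{1/2}=41.569219
The bounds max(0,m−m')=0 and min(l+m,l−m')=2 give 3 terms
  k=0: (−1)^1·41.5692/(12)·0.9996^5·0.0267^1 = -0.092488
  k=1: (−1)^2·41.5692/(4)·0.9996^3·0.0267^3 = +0.000199
  k=2: (−1)^3·41.5692/(12)·0.9996^1·0.0267^5 = -0.000000
d^3_{1,0}(0.0535) = -0.092488 +0.000199 -0.000000 = -0.092289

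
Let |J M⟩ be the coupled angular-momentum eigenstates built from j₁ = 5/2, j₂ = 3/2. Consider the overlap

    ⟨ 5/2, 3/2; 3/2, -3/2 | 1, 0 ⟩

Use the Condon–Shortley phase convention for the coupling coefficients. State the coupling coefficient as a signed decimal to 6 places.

+0.447214

√[3·3!2!0!/6! · 4!1!0!3!1!1!] = √(36/5)
  +(−1)^0/∏(0,3,1,0,1,0)! = 1/6  (running 1/6)
⟨..|..⟩ = √(36/5)·(1/6) = +0.447214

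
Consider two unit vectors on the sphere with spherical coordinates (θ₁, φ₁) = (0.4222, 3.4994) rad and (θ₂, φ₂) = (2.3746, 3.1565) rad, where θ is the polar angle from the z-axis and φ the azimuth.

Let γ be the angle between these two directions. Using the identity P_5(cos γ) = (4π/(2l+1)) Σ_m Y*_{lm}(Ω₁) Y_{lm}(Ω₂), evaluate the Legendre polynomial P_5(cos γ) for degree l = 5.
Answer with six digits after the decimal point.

Expand P_5 via completeness: Σ_{m} conj(Y_{5,m}) at Ω₁ times Y_{5,m} at Ω₂ —
  m=-5: (+0.001161-0.005235i) × (-0.074498+0.005563i) = -0.000057+0.000396i  (running Σ = -0.000057+0.000396i)
  m=-4: (+0.005251+0.037380i) × (-0.244665+0.014607i) = -0.001831-0.009069i  (running Σ = -0.001888-0.008672i)
  m=-3: (-0.073691-0.135736i) × (-0.423395+0.018948i) = +0.033772+0.056074i  (running Σ = +0.031884+0.047401i)
  m=-2: (+0.293124+0.254824i) × (-0.326129+0.009726i) = -0.098075-0.080254i  (running Σ = -0.066191-0.032853i)
  m=-1: (-0.478268-0.178825i) × (+0.136474-0.002035i) = -0.065635-0.023432i  (running Σ = -0.131826-0.056285i)
  m=0: (+0.039818-0.000000i) × (+0.366918+0.000000i) = +0.014610+0.000000i  (running Σ = -0.117216-0.056285i)
  m=1: (+0.478268-0.178825i) × (-0.136474-0.002035i) = -0.065635+0.023432i  (running Σ = -0.182851-0.032853i)
  m=2: (+0.293124-0.254824i) × (-0.326129-0.009726i) = -0.098075+0.080254i  (running Σ = -0.280925+0.047401i)
  m=3: (+0.073691-0.135736i) × (+0.423395+0.018948i) = +0.033772-0.056074i  (running Σ = -0.247153-0.008672i)
  m=4: (+0.005251-0.037380i) × (-0.244665-0.014607i) = -0.001831+0.009069i  (running Σ = -0.248984+0.000396i)
  m=5: (-0.001161-0.005235i) × (+0.074498+0.005563i) = -0.000057-0.000396i  (running Σ = -0.249041+0.000000i)
Accumulated sum -0.249041+0.000000i; after 4π/(2l+1) scaling, -0.284504+0.000000i ⇒ P_5 = -0.284504

-0.284504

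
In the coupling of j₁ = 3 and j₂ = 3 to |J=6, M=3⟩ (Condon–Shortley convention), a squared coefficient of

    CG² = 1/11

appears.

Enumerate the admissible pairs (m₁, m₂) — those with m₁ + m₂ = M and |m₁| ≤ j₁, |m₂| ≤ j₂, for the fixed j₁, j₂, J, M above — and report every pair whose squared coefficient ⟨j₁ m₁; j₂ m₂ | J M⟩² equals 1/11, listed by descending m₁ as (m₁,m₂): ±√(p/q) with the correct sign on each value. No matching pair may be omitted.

(3,0): +√(1/11); (0,3): +√(1/11)

Admissible pairs with m₁+m₂ = M = 3: (0,3), (1,2), (2,1), (3,0)
  (m₁,m₂)=(3,0): CG² = 1/11, CG = +√(1/11)   ← matches the target
  (m₁,m₂)=(2,1): CG² = 9/22, CG = +√(9/22)
  (m₁,m₂)=(1,2): CG² = 9/22, CG = +√(9/22)
  (m₁,m₂)=(0,3): CG² = 1/11, CG = +√(1/11)   ← matches the target
Pairs with CG² = 1/11: (3,0): +√(1/11); (0,3): +√(1/11)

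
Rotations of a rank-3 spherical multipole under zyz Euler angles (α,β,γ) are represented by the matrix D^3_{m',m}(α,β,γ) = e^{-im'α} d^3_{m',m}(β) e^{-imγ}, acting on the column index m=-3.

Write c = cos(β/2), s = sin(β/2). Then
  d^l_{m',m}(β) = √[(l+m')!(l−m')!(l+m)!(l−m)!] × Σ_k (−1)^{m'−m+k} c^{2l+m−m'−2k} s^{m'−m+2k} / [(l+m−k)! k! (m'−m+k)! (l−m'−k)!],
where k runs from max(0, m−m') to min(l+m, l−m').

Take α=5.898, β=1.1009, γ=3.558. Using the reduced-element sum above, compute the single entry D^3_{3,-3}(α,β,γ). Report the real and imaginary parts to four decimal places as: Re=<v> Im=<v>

Re=0.0152 Im=-0.0138

D^3_{3,-3}(5.8980,1.1009,3.5580) = e^{-i·3·5.8980}·d^3_{3,-3}(1.1009)·e^{-i·-3·3.5580}. Compute d first:
c=cos(1.100900/2)=0.852289, s=sin(1.100900/2)=0.523071; N=√[720·1·1·720]=720.000000
Admissible k: 0..0 (factorial args all ≥0)
  k=0: (−1)^6·720.0000/(720)·0.8523^0·0.5231^6 = +0.020482
d^3_{3,-3}(1.1009) = +0.020482
D = (+0.403410+0.915019i)·(+0.020482)·(-0.316061-0.948739i) = +0.015169-0.013762i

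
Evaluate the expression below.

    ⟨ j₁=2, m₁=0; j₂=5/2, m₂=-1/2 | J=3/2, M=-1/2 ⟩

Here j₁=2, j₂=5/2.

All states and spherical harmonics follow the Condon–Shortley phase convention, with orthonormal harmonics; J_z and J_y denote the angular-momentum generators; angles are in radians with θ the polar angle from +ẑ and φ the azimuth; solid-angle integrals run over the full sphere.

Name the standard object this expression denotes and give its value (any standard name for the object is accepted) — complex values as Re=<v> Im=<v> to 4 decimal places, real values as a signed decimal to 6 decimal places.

This is a Clebsch–Gordan (vector-coupling) coefficient.
√[4·3!1!2!/7! · 2!2!2!3!1!2!] = √(32/35)
  +(−1)^1/∏(1,2,1,1,0,1)! = -1/2  (running -1/2)
  +(−1)^2/∏(2,1,0,0,1,2)! = 1/4  (running -1/4)
⟨..|..⟩ = √(32/35)·(-1/4) = -0.239046

Clebsch–Gordan coefficient, −√(2/35) ≈ -0.239046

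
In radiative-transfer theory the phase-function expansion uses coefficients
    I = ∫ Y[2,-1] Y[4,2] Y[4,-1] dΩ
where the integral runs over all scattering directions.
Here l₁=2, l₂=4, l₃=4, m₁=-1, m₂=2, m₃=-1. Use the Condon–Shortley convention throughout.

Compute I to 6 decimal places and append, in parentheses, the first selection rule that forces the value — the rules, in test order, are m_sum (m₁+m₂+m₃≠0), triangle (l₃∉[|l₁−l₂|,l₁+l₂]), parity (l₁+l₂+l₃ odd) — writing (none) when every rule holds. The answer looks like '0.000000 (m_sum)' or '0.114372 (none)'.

Rules hold: Σm=0, L=10 even, 2≤4≤6.
N = 5·9·9 = 405
Δ = 2!·2!·6!/11! = 1/13860
Racah Σ t=0..2: t=0:+1/192 t=1:−1/36 t=2:+1/192 = -5/288
⇒ 3j(2 4 4; 0 0 0)² = 20/693, sgn -1
Racah Σ t=1..2: t=1:−1/240 t=2:+1/96 = 1/160
⇒ 3j(2 4 4; -1 2 -1)² = 27/1540, sgn -1
4πI² = N·(3j₀)²·(3jₘ)² = 1215/5929
I = +1·√(0.204925/4π) = 0.12770047
No selection rule forces the value: the integral is nonzero (none).

0.127700 (none)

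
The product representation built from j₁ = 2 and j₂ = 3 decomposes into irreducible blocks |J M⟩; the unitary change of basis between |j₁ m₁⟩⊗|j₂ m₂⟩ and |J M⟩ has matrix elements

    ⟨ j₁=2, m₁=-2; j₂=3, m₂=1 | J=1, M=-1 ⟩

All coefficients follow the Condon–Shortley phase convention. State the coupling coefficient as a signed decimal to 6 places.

triangle: 4!×0!×2!/7! = 48/5040
(j±m)!: 0!×4!×4!×2!×0!×2! = 2304
prefactor² = (2J+1)×Δ×N² = 2304/35
  k=4: +1/(4!×0!×0!×0!×0!×2!) = 1/48
Σ = 1/48  ⇒  CG² = 2304/35×(1/48)² = 1/35
CG = +√(1/35) = +0.169031

+√(1/35) = +0.169031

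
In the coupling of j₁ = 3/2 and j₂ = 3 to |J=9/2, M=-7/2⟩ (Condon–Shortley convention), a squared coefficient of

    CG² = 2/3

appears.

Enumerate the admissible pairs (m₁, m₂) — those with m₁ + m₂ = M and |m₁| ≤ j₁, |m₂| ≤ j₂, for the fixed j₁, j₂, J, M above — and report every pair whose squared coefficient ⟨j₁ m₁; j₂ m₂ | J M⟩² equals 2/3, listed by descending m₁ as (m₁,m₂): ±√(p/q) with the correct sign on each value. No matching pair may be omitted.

Admissible pairs with m₁+m₂ = M = -7/2: (-3/2,-2), (-1/2,-3)
  (m₁,m₂)=(-1/2,-3): CG² = 1/3, CG = +√(1/3)
  (m₁,m₂)=(-3/2,-2): CG² = 2/3, CG = +√(2/3)   ← matches the target
Pairs with CG² = 2/3: (-3/2,-2): +√(2/3)

(-3/2,-2): +√(2/3)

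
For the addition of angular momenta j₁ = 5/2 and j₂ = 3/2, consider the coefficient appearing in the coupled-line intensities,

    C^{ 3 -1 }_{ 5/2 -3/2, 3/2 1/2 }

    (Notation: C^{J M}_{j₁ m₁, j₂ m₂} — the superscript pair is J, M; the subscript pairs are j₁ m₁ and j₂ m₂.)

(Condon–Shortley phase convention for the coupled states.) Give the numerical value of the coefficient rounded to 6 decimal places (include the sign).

−√(49/120) = -0.639010

j₁+j₂−J=1  J+j₁−j₂=4  J−j₁+j₂=2  j₁+j₂+J+1=8
(j₁±m₁, j₂±m₂, J±M) = (1,4,2,1,2,4)
P² = 96/5
sum k=0..1:
  [0] +1/48 = 1/48
  [1] −1/6 = -1/6
S = -7/48
C² = P²·S² = 49/120 ; C = -0.639010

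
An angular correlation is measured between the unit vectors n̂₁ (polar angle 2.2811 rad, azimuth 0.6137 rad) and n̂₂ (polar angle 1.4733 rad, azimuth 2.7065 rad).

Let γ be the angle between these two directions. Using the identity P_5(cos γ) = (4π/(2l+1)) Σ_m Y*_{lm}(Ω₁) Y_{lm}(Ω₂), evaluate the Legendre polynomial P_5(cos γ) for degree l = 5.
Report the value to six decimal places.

Summing Y*_{l m}(θ₁,φ₁)·Y_{l m}(θ₂,φ₂) over m ∈ [−5, 5]; prefactor 4π/(2·5+1) = 1.142397:
  term(m=-5) = -0.026710+0.045423i   from Y*(Ω₁)=-0.115957+0.008491i, Y(Ω₂)=+0.257648-0.372857i
  term(m=-4) = +0.021918+0.038528i   from Y*(Ω₁)=+0.244525-0.200500i, Y(Ω₂)=-0.023656+0.138165i
  term(m=-3) = -0.132941-0.000636i   from Y*(Ω₁)=-0.113795+0.410686i, Y(Ω₂)=+0.081860+0.301023i
  term(m=-2) = -0.013972+0.024023i   from Y*(Ω₁)=-0.058935-0.164825i, Y(Ω₂)=-0.102353-0.121367i
  term(m=-1) = +0.038786+0.067428i   from Y*(Ω₁)=-0.229514-0.161679i, Y(Ω₂)=-0.251261-0.116786i
  term(m=+0) = +0.042007+0.000000i   from Y*(Ω₁)=+0.257276-0.000000i, Y(Ω₂)=+0.163276+0.000000i
  term(m=+1) = +0.038786-0.067428i   from Y*(Ω₁)=+0.229514-0.161679i, Y(Ω₂)=+0.251261-0.116786i
  term(m=+2) = -0.013972-0.024023i   from Y*(Ω₁)=-0.058935+0.164825i, Y(Ω₂)=-0.102353+0.121367i
  term(m=+3) = -0.132941+0.000636i   from Y*(Ω₁)=+0.113795+0.410686i, Y(Ω₂)=-0.081860+0.301023i
  term(m=+4) = +0.021918-0.038528i   from Y*(Ω₁)=+0.244525+0.200500i, Y(Ω₂)=-0.023656-0.138165i
  term(m=+5) = -0.026710-0.045423i   from Y*(Ω₁)=+0.115957+0.008491i, Y(Ω₂)=-0.257648-0.372857i
Total Σ_m = -0.183832+0.000000i. Multiply by 1.142397: -0.210010+0.000000i. P_5(cos γ) = -0.210010

-0.210010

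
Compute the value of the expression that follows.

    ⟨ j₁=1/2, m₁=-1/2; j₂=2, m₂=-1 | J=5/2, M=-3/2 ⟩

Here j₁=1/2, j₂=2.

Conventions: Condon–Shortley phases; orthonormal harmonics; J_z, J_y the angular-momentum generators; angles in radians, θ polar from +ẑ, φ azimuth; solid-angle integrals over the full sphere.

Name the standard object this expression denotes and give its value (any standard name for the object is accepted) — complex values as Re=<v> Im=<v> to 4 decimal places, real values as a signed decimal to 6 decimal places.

This is a Clebsch–Gordan (vector-coupling) coefficient.
j₁+j₂−J=0  J+j₁−j₂=1  J−j₁+j₂=4  j₁+j₂+J+1=6
(j₁±m₁, j₂±m₂, J±M) = (0,1,1,3,1,4)
P² = 144/5
sum k=0..0:
  [0] +1/6 = 1/6
S = 1/6
C² = P²·S² = 4/5 ; C = +0.894427

Clebsch–Gordan coefficient, +√(4/5) ≈ +0.894427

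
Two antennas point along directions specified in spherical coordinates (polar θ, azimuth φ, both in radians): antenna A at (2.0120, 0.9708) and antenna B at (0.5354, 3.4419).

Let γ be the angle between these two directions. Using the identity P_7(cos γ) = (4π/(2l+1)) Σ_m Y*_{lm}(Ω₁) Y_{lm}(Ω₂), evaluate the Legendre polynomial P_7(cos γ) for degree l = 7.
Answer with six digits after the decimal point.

-0.049813

Term-by-term m-sum for l=7 (normalisation 4π/15 = 0.837758):
  term(m=-7) = (0.000021, 0.001112)   from Y*(Ω₁)=(0.215419, 0.121180), Y(Ω₂)=(0.002280, 0.003879)
  term(m=-6) = (0.007883, 0.009563)   from Y*(Ω₁)=(-0.391654, 0.193257), Y(Ω₂)=(-0.006498, -0.027623)
  term(m=-5) = (0.032487, 0.006954)   from Y*(Ω₁)=(0.042909, -0.300978), Y(Ω₂)=(-0.007563, 0.109017)
  term(m=-4) = (-0.033436, 0.016550)   from Y*(Ω₁)=(-0.097236, -0.089072), Y(Ω₂)=(0.102194, -0.263819)
  term(m=-3) = (-0.071141, 0.150845)   from Y*(Ω₁)=(0.340948, -0.079540), Y(Ω₂)=(-0.295773, 0.373427)
  term(m=-2) = (0.001572, 0.006721)   from Y*(Ω₁)=(-0.006012, 0.015464), Y(Ω₂)=(0.343209, -0.235111)
  term(m=-1) = (0.019974, 0.015840)   from Y*(Ω₁)=(0.187811, 0.274525), Y(Ω₂)=(0.073210, -0.022671)
  term(m=+0) = (0.025818, 0.000000)   from Y*(Ω₁)=(-0.058274, -0.000000), Y(Ω₂)=(-0.443050, 0.000000)
  term(m=+1) = (0.019974, -0.015840)   from Y*(Ω₁)=(-0.187811, 0.274525), Y(Ω₂)=(-0.073210, -0.022671)
  term(m=+2) = (0.001572, -0.006721)   from Y*(Ω₁)=(-0.006012, -0.015464), Y(Ω₂)=(0.343209, 0.235111)
  term(m=+3) = (-0.071141, -0.150845)   from Y*(Ω₁)=(-0.340948, -0.079540), Y(Ω₂)=(0.295773, 0.373427)
  term(m=+4) = (-0.033436, -0.016550)   from Y*(Ω₁)=(-0.097236, 0.089072), Y(Ω₂)=(0.102194, 0.263819)
  term(m=+5) = (0.032487, -0.006954)   from Y*(Ω₁)=(-0.042909, -0.300978), Y(Ω₂)=(0.007563, 0.109017)
  term(m=+6) = (0.007883, -0.009563)   from Y*(Ω₁)=(-0.391654, -0.193257), Y(Ω₂)=(-0.006498, 0.027623)
  term(m=+7) = (0.000021, -0.001112)   from Y*(Ω₁)=(-0.215419, 0.121180), Y(Ω₂)=(-0.002280, 0.003879)
Σ over m = (-0.059459, -0.000000); ×(4π/15) → (-0.049813, -0.000000). Real part: -0.049813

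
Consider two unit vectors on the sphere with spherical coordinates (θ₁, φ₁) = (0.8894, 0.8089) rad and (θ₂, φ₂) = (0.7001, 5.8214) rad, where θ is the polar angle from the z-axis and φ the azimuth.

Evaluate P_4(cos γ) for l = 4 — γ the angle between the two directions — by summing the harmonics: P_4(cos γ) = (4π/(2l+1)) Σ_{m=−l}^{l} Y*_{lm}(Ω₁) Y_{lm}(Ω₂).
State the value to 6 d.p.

-0.424061

Addition theorem: P_4(cos γ) = (4π/9) Σ_m Y*_{lm}(Ω₁) Y_{lm}(Ω₂), m = −4…4:
  term(m=-4) = 0.00444 - 0.01145j   from Y*(Ω₁)=-0.16033 - 0.01512j, Y(Ω₂)=-0.02081 + 0.07336j
  term(m=-3) = -0.07410 - 0.05876j   from Y*(Ω₁)=-0.27896 + 0.24216j, Y(Ω₂)=0.04721 + 0.25163j
  term(m=-2) = -0.12717 + 0.08704j   from Y*(Ω₁)=-0.01685 + 0.35825j, Y(Ω₂)=0.25908 + 0.34278j
  term(m=-1) = -0.00389 - 0.01256j   from Y*(Ω₁)=-0.03559 - 0.03731j, Y(Ω₂)=0.22835 + 0.11364j
  term(m=+0) = 0.09771 + 0.00000j   from Y*(Ω₁)=-0.35894 + 0.00000j, Y(Ω₂)=-0.27223 + 0.00000j
  term(m=+1) = -0.00389 + 0.01256j   from Y*(Ω₁)=0.03559 - 0.03731j, Y(Ω₂)=-0.22835 + 0.11364j
  term(m=+2) = -0.12717 - 0.08704j   from Y*(Ω₁)=-0.01685 - 0.35825j, Y(Ω₂)=0.25908 - 0.34278j
  term(m=+3) = -0.07410 + 0.05876j   from Y*(Ω₁)=0.27896 + 0.24216j, Y(Ω₂)=-0.04721 + 0.25163j
  term(m=+4) = 0.00444 + 0.01145j   from Y*(Ω₁)=-0.16033 + 0.01512j, Y(Ω₂)=-0.02081 - 0.07336j
Σ over m = -0.30371 - 0.00000j; ×(4π/9) → -0.42406 - 0.00000j. Real part: -0.424061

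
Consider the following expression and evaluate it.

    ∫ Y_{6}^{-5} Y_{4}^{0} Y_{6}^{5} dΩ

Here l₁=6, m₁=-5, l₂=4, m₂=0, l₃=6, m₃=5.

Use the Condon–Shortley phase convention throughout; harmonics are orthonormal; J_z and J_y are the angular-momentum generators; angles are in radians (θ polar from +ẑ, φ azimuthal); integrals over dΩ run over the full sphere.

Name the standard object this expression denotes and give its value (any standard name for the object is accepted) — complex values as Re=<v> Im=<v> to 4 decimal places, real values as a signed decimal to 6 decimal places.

Gaunt coefficient, +0.099563

This is a Gaunt coefficient — the integral of a triple product of spherical harmonics over the sphere.
Rules hold: Σm=0, L=16 even, 2≤6≤10.
N = 13·9·13 = 1521
Δ = 4!·8!·4!/17! = 1/15315300
Racah Σ t=0..4: t=0:+1/829440 t=1:−1/25920 t=2:+1/9216 t=3:−1/25920 t=4:+1/829440 = 7/207360
⇒ 3j(6 4 6; 0 0 0)² = 28/2431, sgn +1
Racah Σ t=3..4: t=3:−1/1451520 t=4:+1/2903040 = -1/2903040
⇒ 3j(6 4 6; -5 0 5)² = 11/1547, sgn +1
4πI² = N·(3j₀)²·(3jₘ)² = 36/289
I = +1·√(0.124567/4π) = 0.09956287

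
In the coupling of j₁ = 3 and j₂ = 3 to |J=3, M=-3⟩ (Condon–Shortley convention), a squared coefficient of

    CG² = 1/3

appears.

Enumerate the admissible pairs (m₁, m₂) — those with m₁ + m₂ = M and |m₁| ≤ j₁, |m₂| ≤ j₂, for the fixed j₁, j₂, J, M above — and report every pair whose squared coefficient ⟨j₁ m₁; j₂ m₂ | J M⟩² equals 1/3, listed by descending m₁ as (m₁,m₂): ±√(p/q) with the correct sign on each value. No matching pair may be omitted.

Admissible pairs with m₁+m₂ = M = -3: (-3,0), (-2,-1), (-1,-2), (0,-3)
  (m₁,m₂)=(0,-3): CG² = 1/6, CG = +√(1/6)
  (m₁,m₂)=(-1,-2): CG² = 1/3, CG = −√(1/3)   ← matches the target
  (m₁,m₂)=(-2,-1): CG² = 1/3, CG = +√(1/3)   ← matches the target
  (m₁,m₂)=(-3,0): CG² = 1/6, CG = −√(1/6)
Pairs with CG² = 1/3: (-1,-2): −√(1/3); (-2,-1): +√(1/3)

(-1,-2): −√(1/3); (-2,-1): +√(1/3)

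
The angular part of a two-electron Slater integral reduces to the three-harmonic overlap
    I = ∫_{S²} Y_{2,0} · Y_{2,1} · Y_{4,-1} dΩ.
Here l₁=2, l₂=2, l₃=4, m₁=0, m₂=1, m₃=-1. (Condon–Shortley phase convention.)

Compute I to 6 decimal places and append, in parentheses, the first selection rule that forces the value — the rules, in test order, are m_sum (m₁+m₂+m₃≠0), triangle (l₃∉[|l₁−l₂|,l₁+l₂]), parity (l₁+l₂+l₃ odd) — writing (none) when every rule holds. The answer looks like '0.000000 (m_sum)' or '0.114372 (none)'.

-0.220728 (none)

Checks pass: Σm=0; 8 even; l₃=4∈[0,4].
(2·2+1)(2·2+1)(2·4+1) = 225
Δ: 0! 4! 4! / 9! → 1/630
sum: t=0:+1/16 = 1/16
3j²(2 2 4; 0 0 0) = Δ·Π!·Σ² = 2/35  (sign +1)
sum: t=0:+1/24 = 1/24
3j²(2 2 4; 0 1 -1) = Δ·Π!·Σ² = 1/21  (sign -1)
combine: 4πI² = 225·2/35·1/21 = 30/49
take √, sign -1: I = -0.22072812
No selection rule forces the value: the integral is nonzero (none).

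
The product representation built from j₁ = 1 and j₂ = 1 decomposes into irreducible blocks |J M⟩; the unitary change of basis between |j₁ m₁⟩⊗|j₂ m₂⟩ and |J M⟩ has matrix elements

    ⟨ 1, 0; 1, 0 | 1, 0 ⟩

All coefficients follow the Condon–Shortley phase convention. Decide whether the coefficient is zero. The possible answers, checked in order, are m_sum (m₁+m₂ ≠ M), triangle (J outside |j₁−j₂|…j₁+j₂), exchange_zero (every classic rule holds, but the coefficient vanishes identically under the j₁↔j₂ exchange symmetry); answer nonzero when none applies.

m-sum: m₁+m₂ = 0+0 = 0, M = 0  ✓
triangle: |j₁−j₂| = 0 ≤ J = 1 ≤ j₁+j₂ = 2  ✓
exchange: j₁=j₂ and m₁=m₂, and (−1)^(j₁+j₂−J) = (−1)^1 = −1 forces ⟨j₁m₁;j₂m₂|JM⟩ = −⟨j₂m₂;j₁m₁|JM⟩ = −⟨j₁m₁;j₂m₂|JM⟩ ⇒ the coefficient vanishes identically
Racah sum check: Σ_k collapses to 0 ⇒ CG = 0

exchange_zero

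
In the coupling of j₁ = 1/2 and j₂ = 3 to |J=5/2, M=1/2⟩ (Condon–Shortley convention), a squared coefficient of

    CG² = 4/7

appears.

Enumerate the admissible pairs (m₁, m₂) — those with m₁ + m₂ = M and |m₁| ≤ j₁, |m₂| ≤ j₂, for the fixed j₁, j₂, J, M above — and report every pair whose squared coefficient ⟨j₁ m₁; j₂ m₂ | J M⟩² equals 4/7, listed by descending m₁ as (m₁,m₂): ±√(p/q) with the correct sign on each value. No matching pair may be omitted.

(-1/2,1): −√(4/7)

Admissible pairs with m₁+m₂ = M = 1/2: (-1/2,1), (1/2,0)
  (m₁,m₂)=(1/2,0): CG² = 3/7, CG = +√(3/7)
  (m₁,m₂)=(-1/2,1): CG² = 4/7, CG = −√(4/7)   ← matches the target
Pairs with CG² = 4/7: (-1/2,1): −√(4/7)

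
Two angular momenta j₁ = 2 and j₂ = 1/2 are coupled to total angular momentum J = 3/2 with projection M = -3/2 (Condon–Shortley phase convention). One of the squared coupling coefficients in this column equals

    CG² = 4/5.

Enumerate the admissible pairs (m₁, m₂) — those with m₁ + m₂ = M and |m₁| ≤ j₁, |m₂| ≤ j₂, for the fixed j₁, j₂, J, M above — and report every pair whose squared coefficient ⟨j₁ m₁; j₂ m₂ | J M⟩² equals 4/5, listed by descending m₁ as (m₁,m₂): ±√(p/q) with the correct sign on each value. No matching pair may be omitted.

Admissible pairs with m₁+m₂ = M = -3/2: (-2,1/2), (-1,-1/2)
  (m₁,m₂)=(-1,-1/2): CG² = 1/5, CG = +√(1/5)
  (m₁,m₂)=(-2,1/2): CG² = 4/5, CG = −√(4/5)   ← matches the target
Pairs with CG² = 4/5: (-2,1/2): −√(4/5)

(-2,1/2): −√(4/5)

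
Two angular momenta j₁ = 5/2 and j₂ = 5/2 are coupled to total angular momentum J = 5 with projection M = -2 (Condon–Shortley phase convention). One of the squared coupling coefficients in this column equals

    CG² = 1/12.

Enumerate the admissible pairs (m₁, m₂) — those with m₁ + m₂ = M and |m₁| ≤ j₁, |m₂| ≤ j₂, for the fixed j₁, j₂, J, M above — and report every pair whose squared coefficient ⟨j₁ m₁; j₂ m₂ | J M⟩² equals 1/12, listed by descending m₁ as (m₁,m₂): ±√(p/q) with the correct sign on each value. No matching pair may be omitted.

Admissible pairs with m₁+m₂ = M = -2: (-5/2,1/2), (-3/2,-1/2), (-1/2,-3/2), (1/2,-5/2)
  (m₁,m₂)=(1/2,-5/2): CG² = 1/12, CG = +√(1/12)   ← matches the target
  (m₁,m₂)=(-1/2,-3/2): CG² = 5/12, CG = +√(5/12)
  (m₁,m₂)=(-3/2,-1/2): CG² = 5/12, CG = +√(5/12)
  (m₁,m₂)=(-5/2,1/2): CG² = 1/12, CG = +√(1/12)   ← matches the target
Pairs with CG² = 1/12: (1/2,-5/2): +√(1/12); (-5/2,1/2): +√(1/12)

(1/2,-5/2): +√(1/12); (-5/2,1/2): +√(1/12)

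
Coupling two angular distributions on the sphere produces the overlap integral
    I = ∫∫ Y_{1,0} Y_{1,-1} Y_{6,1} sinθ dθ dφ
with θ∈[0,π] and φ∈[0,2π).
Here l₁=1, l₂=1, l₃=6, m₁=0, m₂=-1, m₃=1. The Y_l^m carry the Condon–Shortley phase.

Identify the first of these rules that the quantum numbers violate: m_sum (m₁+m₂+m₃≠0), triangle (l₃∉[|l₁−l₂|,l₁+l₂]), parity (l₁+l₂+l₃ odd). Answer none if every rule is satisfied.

triangle

m₁+m₂+m₃ = 0 − 1 + 1 = 0  ✓
triangle: need |l₁−l₂| ≤ l₃ ≤ l₁+l₂ = [0,2]; l₃=6 is outside  ✗
parity: l₁+l₂+l₃ = 8 is even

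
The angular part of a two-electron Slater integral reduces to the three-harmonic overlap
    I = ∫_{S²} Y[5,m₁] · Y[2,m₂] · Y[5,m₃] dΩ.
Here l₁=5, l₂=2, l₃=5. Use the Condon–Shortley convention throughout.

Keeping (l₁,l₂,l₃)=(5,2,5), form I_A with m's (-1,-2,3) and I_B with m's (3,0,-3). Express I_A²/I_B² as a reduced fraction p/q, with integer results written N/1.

112/1

Same 5,2,5: normalisation and zero-m 3j drop out of the ratio.
A: Δ: 2! 8! 2! / 13! → 1/38610; sum: t=0:+1/5760 = 1/5760; 3j²(5 2 5; -1 -2 3) = Δ·Π!·Σ² = 56/2145  (sign +1)
B: Δ: 2! 8! 2! / 13! → 1/38610; sum: t=0:+1/5760 t=1:−1/5040 t=2:+1/161280 = -1/53760; 3j²(5 2 5; 3 0 -3) = Δ·Π!·Σ² = 1/4290  (sign -1)
I_A²/I_B² = (56/2145)/(1/4290) = 112/1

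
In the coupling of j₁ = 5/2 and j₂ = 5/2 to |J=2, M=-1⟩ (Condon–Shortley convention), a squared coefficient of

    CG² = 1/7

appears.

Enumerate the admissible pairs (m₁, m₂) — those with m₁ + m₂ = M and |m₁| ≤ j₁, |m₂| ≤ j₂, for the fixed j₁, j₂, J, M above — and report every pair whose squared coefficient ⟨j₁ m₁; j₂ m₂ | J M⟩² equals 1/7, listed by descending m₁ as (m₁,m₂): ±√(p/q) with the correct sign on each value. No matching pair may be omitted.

(1/2,-3/2): −√(1/7); (-3/2,1/2): +√(1/7)

Admissible pairs with m₁+m₂ = M = -1: (-5/2,3/2), (-3/2,1/2), (-1/2,-1/2), (1/2,-3/2), (3/2,-5/2)
  (m₁,m₂)=(3/2,-5/2): CG² = 5/14, CG = +√(5/14)
  (m₁,m₂)=(1/2,-3/2): CG² = 1/7, CG = −√(1/7)   ← matches the target
  (m₁,m₂)=(-1/2,-1/2): CG² = 0/1, CG = 0
  (m₁,m₂)=(-3/2,1/2): CG² = 1/7, CG = +√(1/7)   ← matches the target
  (m₁,m₂)=(-5/2,3/2): CG² = 5/14, CG = −√(5/14)
Pairs with CG² = 1/7: (1/2,-3/2): −√(1/7); (-3/2,1/2): +√(1/7)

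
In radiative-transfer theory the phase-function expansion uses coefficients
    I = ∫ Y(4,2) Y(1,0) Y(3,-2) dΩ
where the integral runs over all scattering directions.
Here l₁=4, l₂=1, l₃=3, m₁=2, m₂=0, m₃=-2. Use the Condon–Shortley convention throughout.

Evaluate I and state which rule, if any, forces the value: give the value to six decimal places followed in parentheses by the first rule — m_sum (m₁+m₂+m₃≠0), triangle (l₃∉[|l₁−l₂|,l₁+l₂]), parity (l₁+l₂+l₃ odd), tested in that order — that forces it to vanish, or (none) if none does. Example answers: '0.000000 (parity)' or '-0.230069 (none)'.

0.213244 (none)

Checks pass: Σm=0; 8 even; l₃=3∈[3,5].
(2·4+1)(2·1+1)(2·3+1) = 189
Δ: 2! 6! 0! / 9! → 1/252
sum: t=1:−1/36 = -1/36
3j²(4 1 3; 0 0 0) = Δ·Π!·Σ² = 4/63  (sign +1)
sum: t=1:−1/120 = -1/120
3j²(4 1 3; 2 0 -2) = Δ·Π!·Σ² = 1/21  (sign +1)
combine: 4πI² = 189·4/63·1/21 = 4/7
take √, sign +1: I = 0.21324362
No selection rule forces the value: the integral is nonzero (none).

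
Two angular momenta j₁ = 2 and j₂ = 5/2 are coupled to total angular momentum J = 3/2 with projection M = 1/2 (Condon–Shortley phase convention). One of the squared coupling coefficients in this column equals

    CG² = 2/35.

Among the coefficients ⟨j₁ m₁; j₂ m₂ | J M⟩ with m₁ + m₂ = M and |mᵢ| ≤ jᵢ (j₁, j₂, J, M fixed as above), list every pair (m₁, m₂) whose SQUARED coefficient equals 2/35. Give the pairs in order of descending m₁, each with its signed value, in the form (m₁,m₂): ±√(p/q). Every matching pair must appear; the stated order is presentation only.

Admissible pairs with m₁+m₂ = M = 1/2: (-2,5/2), (-1,3/2), (0,1/2), (1,-1/2), (2,-3/2)
  (m₁,m₂)=(2,-3/2): CG² = 32/105, CG = +√(32/105)
  (m₁,m₂)=(1,-1/2): CG² = 5/21, CG = −√(5/21)
  (m₁,m₂)=(0,1/2): CG² = 2/35, CG = +√(2/35)   ← matches the target
  (m₁,m₂)=(-1,3/2): CG² = 2/105, CG = +√(2/105)
  (m₁,m₂)=(-2,5/2): CG² = 8/21, CG = −√(8/21)
Pairs with CG² = 2/35: (0,1/2): +√(2/35)

(0,1/2): +√(2/35)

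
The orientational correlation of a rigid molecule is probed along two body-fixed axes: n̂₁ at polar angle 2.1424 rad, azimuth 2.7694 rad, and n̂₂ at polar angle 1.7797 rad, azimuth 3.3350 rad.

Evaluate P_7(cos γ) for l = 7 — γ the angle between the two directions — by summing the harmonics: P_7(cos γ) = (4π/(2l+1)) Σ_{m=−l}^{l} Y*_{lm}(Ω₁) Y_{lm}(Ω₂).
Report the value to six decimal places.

Expand P_7 via completeness: Σ_{m} conj(Y_{7,m}) at Ω₁ times Y_{7,m} at Ω₂ —
  [-7]  conj(Y_{7,-7})(Ω₁) = +0.127942+0.076041i ; Y_{7,-7}(Ω₂) = -0.092282+0.418678i ; Δ = -0.043643+0.046549i
  [-6]  conj(Y_{7,-6})(Ω₁) = +0.220290+0.282461i ; Y_{7,-6}(Ω₂) = -0.135667+0.311841i ; Δ = -0.117969+0.030375i
  [-5]  conj(Y_{7,-5})(Ω₁) = +0.123896+0.414930i ; Y_{7,-5}(Ω₂) = +0.082284-0.119310i ; Δ = +0.059700+0.019360i
  [-4]  conj(Y_{7,-4})(Ω₁) = -0.013094+0.159281i ; Y_{7,-4}(Ω₂) = +0.243384-0.237721i ; Δ = +0.034677+0.041879i
  [-3]  conj(Y_{7,-3})(Ω₁) = +0.117461-0.240566i ; Y_{7,-3}(Ω₂) = -0.036892+0.024182i ; Δ = +0.001484+0.011715i
  [-2]  conj(Y_{7,-2})(Ω₁) = +0.217738-0.200573i ; Y_{7,-2}(Ω₂) = -0.302919+0.123390i ; Δ = -0.041209+0.087624i
  [-1]  conj(Y_{7,-1})(Ω₁) = -0.143411+0.055986i ; Y_{7,-1}(Ω₂) = +0.004614-0.000904i ; Δ = -0.000611+0.000388i
  [+0]  conj(Y_{7,0})(Ω₁) = -0.317171-0.000000i ; Y_{7,0}(Ω₂) = +0.321459+0.000000i ; Δ = -0.101957-0.000000i
  [+1]  conj(Y_{7,1})(Ω₁) = +0.143411+0.055986i ; Y_{7,1}(Ω₂) = -0.004614-0.000904i ; Δ = -0.000611-0.000388i
  [+2]  conj(Y_{7,2})(Ω₁) = +0.217738+0.200573i ; Y_{7,2}(Ω₂) = -0.302919-0.123390i ; Δ = -0.041209-0.087624i
  [+3]  conj(Y_{7,3})(Ω₁) = -0.117461-0.240566i ; Y_{7,3}(Ω₂) = +0.036892+0.024182i ; Δ = +0.001484-0.011715i
  [+4]  conj(Y_{7,4})(Ω₁) = -0.013094-0.159281i ; Y_{7,4}(Ω₂) = +0.243384+0.237721i ; Δ = +0.034677-0.041879i
  [+5]  conj(Y_{7,5})(Ω₁) = -0.123896+0.414930i ; Y_{7,5}(Ω₂) = -0.082284-0.119310i ; Δ = +0.059700-0.019360i
  [+6]  conj(Y_{7,6})(Ω₁) = +0.220290-0.282461i ; Y_{7,6}(Ω₂) = -0.135667-0.311841i ; Δ = -0.117969-0.030375i
  [+7]  conj(Y_{7,7})(Ω₁) = -0.127942+0.076041i ; Y_{7,7}(Ω₂) = +0.092282+0.418678i ; Δ = -0.043643-0.046549i
Σ over m = -0.317099-0.000000i; ×(4π/15) → -0.265652-0.000000i. Real part: -0.265652

-0.265652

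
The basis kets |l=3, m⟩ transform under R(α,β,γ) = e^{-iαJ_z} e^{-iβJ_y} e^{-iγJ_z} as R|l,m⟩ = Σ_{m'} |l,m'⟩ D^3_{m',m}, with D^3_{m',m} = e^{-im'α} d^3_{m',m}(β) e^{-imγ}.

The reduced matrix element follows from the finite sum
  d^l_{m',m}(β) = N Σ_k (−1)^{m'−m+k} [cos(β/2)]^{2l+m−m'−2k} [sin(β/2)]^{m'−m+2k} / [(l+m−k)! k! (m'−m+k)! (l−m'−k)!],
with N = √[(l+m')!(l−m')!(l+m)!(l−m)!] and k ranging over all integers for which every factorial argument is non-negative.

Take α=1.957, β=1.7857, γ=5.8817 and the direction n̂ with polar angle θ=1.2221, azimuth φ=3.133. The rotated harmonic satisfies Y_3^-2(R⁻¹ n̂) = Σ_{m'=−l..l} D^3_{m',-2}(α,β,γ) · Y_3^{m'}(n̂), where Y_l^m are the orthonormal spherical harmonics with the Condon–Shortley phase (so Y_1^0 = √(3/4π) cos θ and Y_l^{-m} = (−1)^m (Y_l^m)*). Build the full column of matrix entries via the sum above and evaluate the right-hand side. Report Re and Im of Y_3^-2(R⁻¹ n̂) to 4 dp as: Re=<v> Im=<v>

Need the full column D^3_{m',-2} for m'=−3..3 at α=1.9570, β=1.7857, γ=5.8817.
cos(β/2)=0.627195, sin(β/2)=0.778862
d^3_{-3,-2}: single k=1 term ⇒ +0.185161;  D = +0.064471-0.173574i
d^3_{-2,-2}: k∈[0..1] ⇒ +0.060872 -0.469355 = -0.408483;  D = +0.408293-0.012483i
d^3_{-1,-2}: k∈[0..1] ⇒ -0.239041 +0.737258 = +0.498217;  D = +0.201681+0.455571i
d^3_{0,-2}: k∈[0..1] ⇒ +0.514153 -0.792882 = -0.278729;  D = -0.193598+0.200524i
d^3_{1,-2}: k∈[0..1] ⇒ -0.737258 +0.568468 = -0.168790;  D = +0.156648+0.062862i
d^3_{2,-2}: k∈[0..1] ⇒ +0.723799 -0.223236 = +0.500563;  D = +0.002293+0.500558i
d^3_{3,-2}: single k=0 term ⇒ -0.440334;  D = -0.407137+0.167730i
Y_3^{m'}(θ=1.2221,φ=3.133) and Σ D·Y over m':
  (+0.0645-0.1736i)·(-0.3462-0.0089i)  (+0.4083-0.0125i)·(+0.3084+0.0053i)  (+0.2017+0.4556i)·(+0.1264+0.0011i)  (-0.1936+0.2005i)·(-0.3081+0.0000i)  (+0.1566+0.0629i)·(-0.1264+0.0011i)  (+0.0023+0.5006i)·(+0.3084-0.0053i)  (-0.4071+0.1677i)·(+0.3462-0.0089i)
Y_3^-2(R⁻¹ n̂) = +0.030775+0.262152i

Re=0.0308 Im=0.2622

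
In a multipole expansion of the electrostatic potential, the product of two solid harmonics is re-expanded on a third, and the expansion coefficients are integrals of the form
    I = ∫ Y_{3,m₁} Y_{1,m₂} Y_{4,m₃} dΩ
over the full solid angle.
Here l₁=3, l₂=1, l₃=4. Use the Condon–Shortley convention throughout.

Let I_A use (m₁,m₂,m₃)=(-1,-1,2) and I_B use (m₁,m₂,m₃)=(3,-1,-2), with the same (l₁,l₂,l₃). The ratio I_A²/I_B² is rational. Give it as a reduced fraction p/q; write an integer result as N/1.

Same 3,1,4: normalisation and zero-m 3j drop out of the ratio.
A: Δ: 0! 6! 2! / 9! → 1/252; sum: t=0:+1/96 = 1/96; 3j²(3 1 4; -1 -1 2) = Δ·Π!·Σ² = 5/84  (sign +1)
B: Δ: 0! 6! 2! / 9! → 1/252; sum: t=0:+1/1440 = 1/1440; 3j²(3 1 4; 3 -1 -2) = Δ·Π!·Σ² = 1/252  (sign +1)
I_A²/I_B² = (5/84)/(1/252) = 15/1

15/1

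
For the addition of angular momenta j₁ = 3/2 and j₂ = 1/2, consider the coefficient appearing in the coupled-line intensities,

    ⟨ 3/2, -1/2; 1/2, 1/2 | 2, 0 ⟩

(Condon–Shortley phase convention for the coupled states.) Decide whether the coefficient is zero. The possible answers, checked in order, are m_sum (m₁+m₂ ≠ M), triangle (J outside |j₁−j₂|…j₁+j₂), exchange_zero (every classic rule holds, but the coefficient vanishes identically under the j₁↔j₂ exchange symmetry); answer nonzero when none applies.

m-sum: m₁+m₂ = -1/2+1/2 = 0, M = 0  ✓
triangle: |j₁−j₂| = 1 ≤ J = 2 ≤ j₁+j₂ = 2  ✓
exchange: j₁≠j₂ or m₁≠m₂ — the exchange symmetry imposes no constraint here
value check: CG = +√(1/2) = +0.707107 ≠ 0

nonzero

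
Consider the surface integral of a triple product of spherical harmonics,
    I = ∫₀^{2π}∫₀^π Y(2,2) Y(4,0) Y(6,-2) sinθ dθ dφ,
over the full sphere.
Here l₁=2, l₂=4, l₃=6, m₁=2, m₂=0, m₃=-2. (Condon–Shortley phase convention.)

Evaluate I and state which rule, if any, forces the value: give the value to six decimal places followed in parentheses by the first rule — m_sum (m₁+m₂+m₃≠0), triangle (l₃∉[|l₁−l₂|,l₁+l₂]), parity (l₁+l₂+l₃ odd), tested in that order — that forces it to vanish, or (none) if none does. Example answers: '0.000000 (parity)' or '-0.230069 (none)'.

0.133065 (none)

Checks pass: Σm=0; 12 even; l₃=6∈[2,6].
(2·2+1)(2·4+1)(2·6+1) = 585
Δ: 0! 4! 8! / 13! → 1/6435
sum: t=0:+1/2304 = 1/2304
3j²(2 4 6; 0 0 0) = Δ·Π!·Σ² = 5/143  (sign +1)
sum: t=0:+1/13824 = 1/13824
3j²(2 4 6; 2 0 -2) = Δ·Π!·Σ² = 14/1287  (sign +1)
combine: 4πI² = 585·5/143·14/1287 = 350/1573
take √, sign +1: I = 0.13306527
No selection rule forces the value: the integral is nonzero (none).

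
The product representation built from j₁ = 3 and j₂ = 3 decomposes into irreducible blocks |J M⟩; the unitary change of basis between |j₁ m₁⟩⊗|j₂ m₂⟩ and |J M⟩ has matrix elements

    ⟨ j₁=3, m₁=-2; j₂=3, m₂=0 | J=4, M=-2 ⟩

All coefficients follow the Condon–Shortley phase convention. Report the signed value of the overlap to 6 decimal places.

√[9·2!4!4!/11! · 1!5!3!3!2!6!] = √(124416/77)
  +(−1)^1/∏(1,1,4,2,0,2)! = -1/96  (running -1/96)
  +(−1)^2/∏(2,0,3,1,1,3)! = 1/72  (running 1/288)
⟨..|..⟩ = √(124416/77)·(1/288) = +0.139573

+0.139573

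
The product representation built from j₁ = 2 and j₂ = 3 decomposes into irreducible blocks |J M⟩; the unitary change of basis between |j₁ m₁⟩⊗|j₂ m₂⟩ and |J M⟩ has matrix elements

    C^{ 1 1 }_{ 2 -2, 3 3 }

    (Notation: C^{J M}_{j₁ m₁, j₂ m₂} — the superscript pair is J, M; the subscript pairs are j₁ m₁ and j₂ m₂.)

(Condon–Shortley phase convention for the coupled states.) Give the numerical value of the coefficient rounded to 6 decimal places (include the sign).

+√(3/7) = +0.654654

√[3·4!0!2!/7! · 0!4!6!0!2!0!] = √(6912/7)
  +(−1)^4/∏(4,0,0,2,0,0)! = 1/48  (running 1/48)
⟨..|..⟩ = √(6912/7)·(1/48) = +0.654654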